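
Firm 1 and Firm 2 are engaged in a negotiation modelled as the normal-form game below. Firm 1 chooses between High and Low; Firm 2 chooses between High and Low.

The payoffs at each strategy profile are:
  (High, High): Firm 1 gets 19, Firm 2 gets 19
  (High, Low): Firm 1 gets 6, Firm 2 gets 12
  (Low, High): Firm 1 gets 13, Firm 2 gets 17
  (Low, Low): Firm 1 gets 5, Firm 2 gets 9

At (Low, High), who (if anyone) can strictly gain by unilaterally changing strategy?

Firm 1

Firm 1 at (Low, High) earns 13; deviating to High yields 19 — a strict improvement.
Firm 2 earns 17; deviating to Low yields 9 — not better.
Only Firm 1 has a strictly profitable deviation.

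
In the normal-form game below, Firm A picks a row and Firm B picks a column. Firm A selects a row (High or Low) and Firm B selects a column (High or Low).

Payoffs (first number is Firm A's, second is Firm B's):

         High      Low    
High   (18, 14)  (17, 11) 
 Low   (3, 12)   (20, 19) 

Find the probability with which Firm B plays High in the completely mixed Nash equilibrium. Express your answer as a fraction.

Let y be the probability that Firm B plays High. In a completely mixed equilibrium, Firm A must be indifferent between High and Low.
Firm A's expected payoff from High is 18y + 17(1−y); from Low it is 3y + 20(1−y).
Setting these equal: y + 17 = −17y + 20, so y = 1/6.

1/6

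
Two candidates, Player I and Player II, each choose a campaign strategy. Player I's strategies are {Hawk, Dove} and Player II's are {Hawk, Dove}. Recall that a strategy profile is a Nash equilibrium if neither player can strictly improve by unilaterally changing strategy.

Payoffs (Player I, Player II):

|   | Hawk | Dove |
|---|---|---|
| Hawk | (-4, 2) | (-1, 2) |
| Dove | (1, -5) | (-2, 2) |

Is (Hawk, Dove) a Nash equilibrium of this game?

Yes

At (Hawk, Dove), Player I earns -1; switching to Dove would give -2, so Player I has no profitable deviation.
Player II earns 2; switching to Hawk would give 2, so Player II has no profitable deviation.
Neither player can gain by a unilateral deviation, so this profile is a Nash equilibrium.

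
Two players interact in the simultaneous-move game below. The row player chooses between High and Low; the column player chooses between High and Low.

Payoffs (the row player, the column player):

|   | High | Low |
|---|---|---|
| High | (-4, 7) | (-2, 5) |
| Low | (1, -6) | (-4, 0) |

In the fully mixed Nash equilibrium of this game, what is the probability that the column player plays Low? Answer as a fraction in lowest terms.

Let q be the probability that the column player plays High. In a completely mixed equilibrium, the row player must be indifferent between High and Low.
The row player's expected payoff from High is −4q − 2(1−q); from Low it is q − 4(1−q).
Setting these equal: −2q − 2 = 5q − 4, so q = 2/7.
Therefore the column player plays Low with probability 1 − 2/7 = 5/7.

5/7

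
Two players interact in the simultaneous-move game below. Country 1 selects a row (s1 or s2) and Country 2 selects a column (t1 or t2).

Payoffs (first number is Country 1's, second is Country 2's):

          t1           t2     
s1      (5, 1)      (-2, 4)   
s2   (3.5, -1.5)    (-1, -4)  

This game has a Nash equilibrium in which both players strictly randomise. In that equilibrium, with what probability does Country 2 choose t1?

Let c be the probability that Country 2 plays t1. In a completely mixed equilibrium, Country 1 must be indifferent between s1 and s2.
Country 1's expected payoff from s1 is 5c − 2(1−c); from s2 it is 3.5c − (1−c).
Setting these equal: 7c − 2 = 4.5c − 1, so c = 2/5.

2/5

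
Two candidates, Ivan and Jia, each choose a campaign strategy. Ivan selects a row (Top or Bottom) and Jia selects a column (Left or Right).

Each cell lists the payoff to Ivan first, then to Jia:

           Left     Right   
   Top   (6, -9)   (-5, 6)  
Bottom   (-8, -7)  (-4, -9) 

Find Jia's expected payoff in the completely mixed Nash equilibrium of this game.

-123/17

First find p, the probability Ivan plays Top, from Jia's indifference between Left and Right: −9p − 7(1−p) = 6p − 9(1−p), giving p = 2/17.
Since Jia is indifferent in equilibrium, Jia's expected payoff equals the payoff from either column against (2/17, 15/17). Using Left: −9(2/17) − 7(15/17) = -123/17.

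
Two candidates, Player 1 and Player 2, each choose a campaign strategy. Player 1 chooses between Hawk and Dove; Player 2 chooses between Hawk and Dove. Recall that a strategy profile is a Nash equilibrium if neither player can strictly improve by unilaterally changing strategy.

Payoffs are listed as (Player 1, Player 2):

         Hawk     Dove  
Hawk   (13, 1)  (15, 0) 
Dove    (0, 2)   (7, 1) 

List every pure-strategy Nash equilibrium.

(Hawk, Hawk): Player 1 gets 13 ≥ 0 from Dove, and Player 2 gets 1 ≥ 0 from Dove — Nash equilibrium.
(Hawk, Dove): Player 2 prefers Hawk (1 > 0) — not an equilibrium.
(Dove, Hawk): Player 1 prefers Hawk (13 > 0) — not an equilibrium.
(Dove, Dove): Player 1 prefers Hawk (15 > 7); Player 2 prefers Hawk (2 > 1) — not an equilibrium.

(Hawk, Hawk)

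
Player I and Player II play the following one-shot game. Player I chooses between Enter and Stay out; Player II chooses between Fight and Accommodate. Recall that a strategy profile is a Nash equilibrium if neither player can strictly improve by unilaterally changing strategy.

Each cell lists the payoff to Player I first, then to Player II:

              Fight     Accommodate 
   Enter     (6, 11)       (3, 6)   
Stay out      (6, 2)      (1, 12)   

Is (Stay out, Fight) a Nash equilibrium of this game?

At (Stay out, Fight), Player I earns 6; switching to Enter would give 6, so Player I has no profitable deviation.
Player II earns 2; switching to Accommodate would give 12, so Player II would deviate.
Since at least one player can profitably deviate, this is not a Nash equilibrium.

No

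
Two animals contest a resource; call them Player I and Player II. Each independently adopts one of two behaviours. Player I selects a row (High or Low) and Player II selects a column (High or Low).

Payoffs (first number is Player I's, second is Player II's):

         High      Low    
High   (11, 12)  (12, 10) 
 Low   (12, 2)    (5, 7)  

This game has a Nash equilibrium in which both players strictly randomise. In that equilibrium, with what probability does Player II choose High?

7/8

Let q be the probability that Player II plays High. In a completely mixed equilibrium, Player I must be indifferent between High and Low.
Player I's expected payoff from High is 11q + 12(1−q); from Low it is 12q + 5(1−q).
Setting these equal: −q + 12 = 7q + 5, so q = 7/8.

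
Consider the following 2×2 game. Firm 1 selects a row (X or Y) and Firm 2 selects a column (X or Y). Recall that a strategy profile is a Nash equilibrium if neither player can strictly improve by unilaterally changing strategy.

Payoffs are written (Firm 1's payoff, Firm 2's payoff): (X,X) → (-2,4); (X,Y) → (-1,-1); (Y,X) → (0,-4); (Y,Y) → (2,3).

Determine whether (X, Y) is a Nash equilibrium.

At (X, Y), Firm 1 earns -1; switching to Y would give 2, so Firm 1 would deviate.
Firm 2 earns -1; switching to X would give 4, so Firm 2 would deviate.
Since at least one player can profitably deviate, this is not a Nash equilibrium.

No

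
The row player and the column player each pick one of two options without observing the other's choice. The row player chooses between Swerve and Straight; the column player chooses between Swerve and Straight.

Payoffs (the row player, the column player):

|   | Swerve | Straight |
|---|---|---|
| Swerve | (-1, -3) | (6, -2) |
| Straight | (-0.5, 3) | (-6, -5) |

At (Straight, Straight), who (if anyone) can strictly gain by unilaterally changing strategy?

Both

The row player at (Straight, Straight) earns -6; deviating to Swerve yields 6 — a strict improvement.
The column player earns -5; deviating to Swerve yields 3 — a strict improvement.
Both the row player and the column player have strictly profitable deviations.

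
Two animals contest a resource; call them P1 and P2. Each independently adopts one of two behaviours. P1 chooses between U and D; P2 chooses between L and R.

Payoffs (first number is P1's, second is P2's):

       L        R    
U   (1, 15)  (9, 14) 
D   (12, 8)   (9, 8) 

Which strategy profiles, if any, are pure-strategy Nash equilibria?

(D, L) and (D, R)

(U, L): P1 prefers D (12 > 1) — not an equilibrium.
(U, R): P2 prefers L (15 > 14) — not an equilibrium.
(D, L): P1 gets 12 ≥ 1 from U, and P2 gets 8 ≥ 8 from R — Nash equilibrium.
(D, R): P1 gets 9 ≥ 9 from U, and P2 gets 8 ≥ 8 from L — Nash equilibrium.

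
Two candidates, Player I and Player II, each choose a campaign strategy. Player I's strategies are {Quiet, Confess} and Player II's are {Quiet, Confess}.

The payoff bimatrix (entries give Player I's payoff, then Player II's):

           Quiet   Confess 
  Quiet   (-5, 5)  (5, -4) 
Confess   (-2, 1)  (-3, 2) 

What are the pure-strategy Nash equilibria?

(Quiet, Quiet): Player I prefers Confess (-2 > -5) — not an equilibrium.
(Quiet, Confess): Player II prefers Quiet (5 > -4) — not an equilibrium.
(Confess, Quiet): Player II prefers Confess (2 > 1) — not an equilibrium.
(Confess, Confess): Player I prefers Quiet (5 > -3) — not an equilibrium.

none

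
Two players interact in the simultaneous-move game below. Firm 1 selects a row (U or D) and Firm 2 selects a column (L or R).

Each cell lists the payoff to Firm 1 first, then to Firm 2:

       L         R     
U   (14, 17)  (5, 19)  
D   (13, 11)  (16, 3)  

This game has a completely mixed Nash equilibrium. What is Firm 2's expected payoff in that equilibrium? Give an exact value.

79/5

First find p, the probability Firm 1 plays U, from Firm 2's indifference between L and R: 17p + 11(1−p) = 19p + 3(1−p), giving p = 4/5.
Since Firm 2 is indifferent in equilibrium, Firm 2's expected payoff equals the payoff from either column against (4/5, 1/5). Using L: 17(4/5) + 11(1/5) = 79/5.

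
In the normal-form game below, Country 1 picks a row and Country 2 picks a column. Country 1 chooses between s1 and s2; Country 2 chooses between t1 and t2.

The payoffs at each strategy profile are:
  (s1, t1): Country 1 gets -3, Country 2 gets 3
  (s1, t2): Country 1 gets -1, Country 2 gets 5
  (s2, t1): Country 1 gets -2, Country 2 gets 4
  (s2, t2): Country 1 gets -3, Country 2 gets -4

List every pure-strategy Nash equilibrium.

(s1, t2) and (s2, t1)

(s1, t1): Country 1 prefers s2 (-2 > -3); Country 2 prefers t2 (5 > 3) — not an equilibrium.
(s1, t2): Country 1 gets -1 ≥ -3 from s2, and Country 2 gets 5 ≥ 3 from t1 — Nash equilibrium.
(s2, t1): Country 1 gets -2 ≥ -3 from s1, and Country 2 gets 4 ≥ -4 from t2 — Nash equilibrium.
(s2, t2): Country 1 prefers s1 (-1 > -3); Country 2 prefers t1 (4 > -4) — not an equilibrium.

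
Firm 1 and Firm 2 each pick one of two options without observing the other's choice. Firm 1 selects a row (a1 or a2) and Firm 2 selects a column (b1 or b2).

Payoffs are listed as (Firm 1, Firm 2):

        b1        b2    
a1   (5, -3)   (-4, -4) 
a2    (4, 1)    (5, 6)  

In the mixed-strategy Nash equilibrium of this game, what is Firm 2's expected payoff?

First find p, the probability Firm 1 plays a1, from Firm 2's indifference between b1 and b2: −3p + (1−p) = −4p + 6(1−p), giving p = 5/6.
Since Firm 2 is indifferent in equilibrium, Firm 2's expected payoff equals the payoff from either column against (5/6, 1/6). Using b1: −3(5/6) + (1/6) = -7/3.

-7/3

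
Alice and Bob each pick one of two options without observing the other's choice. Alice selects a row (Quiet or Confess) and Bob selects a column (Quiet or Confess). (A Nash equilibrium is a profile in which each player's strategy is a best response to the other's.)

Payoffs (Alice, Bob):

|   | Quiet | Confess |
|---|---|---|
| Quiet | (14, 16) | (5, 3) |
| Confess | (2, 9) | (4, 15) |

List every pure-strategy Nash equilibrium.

(Quiet, Quiet)

(Quiet, Quiet): Alice gets 14 ≥ 2 from Confess, and Bob gets 16 ≥ 3 from Confess — Nash equilibrium.
(Quiet, Confess): Bob prefers Quiet (16 > 3) — not an equilibrium.
(Confess, Quiet): Alice prefers Quiet (14 > 2); Bob prefers Confess (15 > 9) — not an equilibrium.
(Confess, Confess): Alice prefers Quiet (5 > 4) — not an equilibrium.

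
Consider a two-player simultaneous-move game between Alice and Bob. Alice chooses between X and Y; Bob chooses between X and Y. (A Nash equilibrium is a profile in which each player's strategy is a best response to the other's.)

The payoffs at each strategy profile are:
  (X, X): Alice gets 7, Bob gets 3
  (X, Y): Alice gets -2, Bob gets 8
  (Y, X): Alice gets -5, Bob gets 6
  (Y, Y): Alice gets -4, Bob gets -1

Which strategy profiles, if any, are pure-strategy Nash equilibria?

(X, X): Bob prefers Y (8 > 3) — not an equilibrium.
(X, Y): Alice gets -2 ≥ -4 from Y, and Bob gets 8 ≥ 3 from X — Nash equilibrium.
(Y, X): Alice prefers X (7 > -5) — not an equilibrium.
(Y, Y): Alice prefers X (-2 > -4); Bob prefers X (6 > -1) — not an equilibrium.

(X, Y)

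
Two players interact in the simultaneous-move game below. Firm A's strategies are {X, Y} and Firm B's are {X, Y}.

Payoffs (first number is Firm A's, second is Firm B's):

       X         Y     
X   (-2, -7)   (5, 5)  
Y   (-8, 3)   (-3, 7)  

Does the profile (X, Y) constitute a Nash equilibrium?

At (X, Y), Firm A earns 5; switching to Y would give -3, so Firm A has no profitable deviation.
Firm B earns 5; switching to X would give -7, so Firm B has no profitable deviation.
Neither player can gain by a unilateral deviation, so this profile is a Nash equilibrium.

Yes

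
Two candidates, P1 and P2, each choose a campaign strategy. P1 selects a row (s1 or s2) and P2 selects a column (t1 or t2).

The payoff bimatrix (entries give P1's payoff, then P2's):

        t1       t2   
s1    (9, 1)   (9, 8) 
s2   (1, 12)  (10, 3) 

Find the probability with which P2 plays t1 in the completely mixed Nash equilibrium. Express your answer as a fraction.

Let y be the probability that P2 plays t1. In a completely mixed equilibrium, P1 must be indifferent between s1 and s2.
P1's expected payoff from s1 is 9y + 9(1−y); from s2 it is y + 10(1−y).
Setting these equal: 9 = −9y + 10, so y = 1/9.

1/9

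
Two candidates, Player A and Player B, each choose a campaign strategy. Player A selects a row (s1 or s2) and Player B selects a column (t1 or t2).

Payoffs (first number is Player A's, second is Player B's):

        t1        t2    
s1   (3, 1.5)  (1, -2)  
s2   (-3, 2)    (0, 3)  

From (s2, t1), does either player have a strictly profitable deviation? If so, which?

Both

Player A at (s2, t1) earns -3; deviating to s1 yields 3 — a strict improvement.
Player B earns 2; deviating to t2 yields 3 — a strict improvement.
Both Player A and Player B have strictly profitable deviations.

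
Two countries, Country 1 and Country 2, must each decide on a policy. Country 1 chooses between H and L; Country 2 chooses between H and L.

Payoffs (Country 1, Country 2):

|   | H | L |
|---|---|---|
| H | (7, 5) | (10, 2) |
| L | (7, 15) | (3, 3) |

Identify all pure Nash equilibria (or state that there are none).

(H, H) and (L, H)

(H, H): Country 1 gets 7 ≥ 7 from L, and Country 2 gets 5 ≥ 2 from L — Nash equilibrium.
(H, L): Country 2 prefers H (5 > 2) — not an equilibrium.
(L, H): Country 1 gets 7 ≥ 7 from H, and Country 2 gets 15 ≥ 3 from L — Nash equilibrium.
(L, L): Country 1 prefers H (10 > 3); Country 2 prefers H (15 > 3) — not an equilibrium.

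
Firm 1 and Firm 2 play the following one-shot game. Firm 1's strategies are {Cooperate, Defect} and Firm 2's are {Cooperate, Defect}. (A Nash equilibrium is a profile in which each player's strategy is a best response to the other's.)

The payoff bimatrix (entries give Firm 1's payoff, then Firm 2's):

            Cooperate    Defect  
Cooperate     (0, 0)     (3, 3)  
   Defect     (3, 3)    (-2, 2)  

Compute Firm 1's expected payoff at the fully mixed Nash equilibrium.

9/8

First find q, the probability Firm 2 plays Cooperate, from Firm 1's indifference between Cooperate and Defect: 3(1−q) = 3q − 2(1−q), giving q = 5/8.
Since Firm 1 is indifferent in equilibrium, Firm 1's expected payoff equals the payoff from either row against (5/8, 3/8). Using Cooperate: 3(3/8) = 9/8.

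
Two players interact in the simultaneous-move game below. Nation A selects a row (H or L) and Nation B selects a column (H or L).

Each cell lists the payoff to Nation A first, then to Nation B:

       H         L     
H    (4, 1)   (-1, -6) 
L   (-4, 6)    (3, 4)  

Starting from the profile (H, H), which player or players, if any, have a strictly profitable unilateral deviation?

Neither

Nation A at (H, H) earns 4; deviating to L yields -4 — not better.
Nation B earns 1; deviating to L yields -6 — not better.
Neither player can strictly improve; the profile is a Nash equilibrium.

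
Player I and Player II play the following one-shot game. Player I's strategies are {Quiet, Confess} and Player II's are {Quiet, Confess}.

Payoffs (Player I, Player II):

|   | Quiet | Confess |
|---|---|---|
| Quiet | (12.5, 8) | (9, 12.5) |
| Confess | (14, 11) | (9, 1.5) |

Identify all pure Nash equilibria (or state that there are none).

(Quiet, Quiet): Player I prefers Confess (14 > 12.5); Player II prefers Confess (12.5 > 8) — not an equilibrium.
(Quiet, Confess): Player I gets 9 ≥ 9 from Confess, and Player II gets 12.5 ≥ 8 from Quiet — Nash equilibrium.
(Confess, Quiet): Player I gets 14 ≥ 12.5 from Quiet, and Player II gets 11 ≥ 1.5 from Confess — Nash equilibrium.
(Confess, Confess): Player II prefers Quiet (11 > 1.5) — not an equilibrium.

(Quiet, Confess) and (Confess, Quiet)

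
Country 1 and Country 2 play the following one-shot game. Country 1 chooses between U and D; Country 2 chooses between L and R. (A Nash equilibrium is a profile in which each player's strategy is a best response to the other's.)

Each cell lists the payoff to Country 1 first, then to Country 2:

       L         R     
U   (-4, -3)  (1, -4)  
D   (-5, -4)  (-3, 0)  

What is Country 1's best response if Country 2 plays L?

U

Against L, Country 1 earns -4 from U and -5 from D.
So U is the best response.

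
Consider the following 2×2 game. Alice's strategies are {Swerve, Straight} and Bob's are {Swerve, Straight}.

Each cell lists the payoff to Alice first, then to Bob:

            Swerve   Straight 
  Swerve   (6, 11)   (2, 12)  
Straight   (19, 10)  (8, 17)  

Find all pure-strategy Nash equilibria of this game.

(Swerve, Swerve): Alice prefers Straight (19 > 6); Bob prefers Straight (12 > 11) — not an equilibrium.
(Swerve, Straight): Alice prefers Straight (8 > 2) — not an equilibrium.
(Straight, Swerve): Bob prefers Straight (17 > 10) — not an equilibrium.
(Straight, Straight): Alice gets 8 ≥ 2 from Swerve, and Bob gets 17 ≥ 10 from Swerve — Nash equilibrium.

(Straight, Straight)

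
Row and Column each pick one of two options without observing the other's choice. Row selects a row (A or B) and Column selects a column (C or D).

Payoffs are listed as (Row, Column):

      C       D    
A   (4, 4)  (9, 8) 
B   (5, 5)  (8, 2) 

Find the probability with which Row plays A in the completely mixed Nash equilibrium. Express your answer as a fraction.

Let p be the probability that Row plays A. In a completely mixed equilibrium, Column must be indifferent between C and D.
Column's expected payoff from C is 4p + 5(1−p); from D it is 8p + 2(1−p).
Setting these equal: −p + 5 = 6p + 2, so p = 3/7.

3/7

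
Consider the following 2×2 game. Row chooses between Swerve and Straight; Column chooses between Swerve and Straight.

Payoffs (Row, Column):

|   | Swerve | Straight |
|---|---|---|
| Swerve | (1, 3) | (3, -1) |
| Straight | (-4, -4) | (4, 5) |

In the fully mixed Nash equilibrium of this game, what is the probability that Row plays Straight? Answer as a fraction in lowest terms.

Let x be the probability that Row plays Swerve. In a completely mixed equilibrium, Column must be indifferent between Swerve and Straight.
Column's expected payoff from Swerve is 3x − 4(1−x); from Straight it is −x + 5(1−x).
Setting these equal: 7x − 4 = −6x + 5, so x = 9/13.
Therefore Row plays Straight with probability 1 − 9/13 = 4/13.

4/13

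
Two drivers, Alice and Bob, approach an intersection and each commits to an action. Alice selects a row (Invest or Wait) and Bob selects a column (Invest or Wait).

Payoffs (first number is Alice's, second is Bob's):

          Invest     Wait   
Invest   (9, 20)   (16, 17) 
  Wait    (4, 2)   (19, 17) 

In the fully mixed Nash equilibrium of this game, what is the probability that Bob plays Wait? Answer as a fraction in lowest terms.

Let y be the probability that Bob plays Invest. In a completely mixed equilibrium, Alice must be indifferent between Invest and Wait.
Alice's expected payoff from Invest is 9y + 16(1−y); from Wait it is 4y + 19(1−y).
Setting these equal: −7y + 16 = −15y + 19, so y = 3/8.
Therefore Bob plays Wait with probability 1 − 3/8 = 5/8.

5/8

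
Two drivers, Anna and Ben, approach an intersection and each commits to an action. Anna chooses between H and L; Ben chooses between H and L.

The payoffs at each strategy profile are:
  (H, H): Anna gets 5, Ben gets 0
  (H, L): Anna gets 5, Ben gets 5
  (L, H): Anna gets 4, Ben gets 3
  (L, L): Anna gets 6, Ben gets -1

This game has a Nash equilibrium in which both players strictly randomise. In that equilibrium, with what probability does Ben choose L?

1/2

Let y be the probability that Ben plays H. In a completely mixed equilibrium, Anna must be indifferent between H and L.
Anna's expected payoff from H is 5y + 5(1−y); from L it is 4y + 6(1−y).
Setting these equal: 5 = −2y + 6, so y = 1/2.
Therefore Ben plays L with probability 1 − 1/2 = 1/2.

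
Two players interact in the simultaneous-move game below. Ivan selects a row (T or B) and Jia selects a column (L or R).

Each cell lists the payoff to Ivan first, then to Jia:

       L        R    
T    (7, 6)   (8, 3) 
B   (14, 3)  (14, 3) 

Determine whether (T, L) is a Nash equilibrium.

No

At (T, L), Ivan earns 7; switching to B would give 14, so Ivan would deviate.
Jia earns 6; switching to R would give 3, so Jia has no profitable deviation.
Since at least one player can profitably deviate, this is not a Nash equilibrium.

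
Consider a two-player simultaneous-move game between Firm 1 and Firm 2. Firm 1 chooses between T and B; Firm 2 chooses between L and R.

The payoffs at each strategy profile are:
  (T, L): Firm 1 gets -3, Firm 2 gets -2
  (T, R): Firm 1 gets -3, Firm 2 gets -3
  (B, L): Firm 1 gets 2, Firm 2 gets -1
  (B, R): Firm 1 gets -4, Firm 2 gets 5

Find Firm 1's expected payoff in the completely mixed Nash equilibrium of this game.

First find q, the probability Firm 2 plays L, from Firm 1's indifference between T and B: −3q − 3(1−q) = 2q − 4(1−q), giving q = 1/6.
Since Firm 1 is indifferent in equilibrium, Firm 1's expected payoff equals the payoff from either row against (1/6, 5/6). Using T: −3(1/6) − 3(5/6) = -3.

-3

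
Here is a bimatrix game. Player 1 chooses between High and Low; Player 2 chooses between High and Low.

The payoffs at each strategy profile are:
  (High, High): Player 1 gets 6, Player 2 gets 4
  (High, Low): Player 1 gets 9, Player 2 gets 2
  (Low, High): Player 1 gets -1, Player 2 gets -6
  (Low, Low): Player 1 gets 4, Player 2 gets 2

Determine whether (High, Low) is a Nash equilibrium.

No

At (High, Low), Player 1 earns 9; switching to Low would give 4, so Player 1 has no profitable deviation.
Player 2 earns 2; switching to High would give 4, so Player 2 would deviate.
Since at least one player can profitably deviate, this is not a Nash equilibrium.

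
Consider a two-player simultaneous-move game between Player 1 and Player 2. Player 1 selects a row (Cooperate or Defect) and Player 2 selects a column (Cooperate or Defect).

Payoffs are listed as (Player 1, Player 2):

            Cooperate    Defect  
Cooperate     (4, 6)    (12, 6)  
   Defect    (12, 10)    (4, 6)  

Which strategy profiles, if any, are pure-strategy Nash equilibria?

(Cooperate, Defect) and (Defect, Cooperate)

(Cooperate, Cooperate): Player 1 prefers Defect (12 > 4) — not an equilibrium.
(Cooperate, Defect): Player 1 gets 12 ≥ 4 from Defect, and Player 2 gets 6 ≥ 6 from Cooperate — Nash equilibrium.
(Defect, Cooperate): Player 1 gets 12 ≥ 4 from Cooperate, and Player 2 gets 10 ≥ 6 from Defect — Nash equilibrium.
(Defect, Defect): Player 1 prefers Cooperate (12 > 4); Player 2 prefers Cooperate (10 > 6) — not an equilibrium.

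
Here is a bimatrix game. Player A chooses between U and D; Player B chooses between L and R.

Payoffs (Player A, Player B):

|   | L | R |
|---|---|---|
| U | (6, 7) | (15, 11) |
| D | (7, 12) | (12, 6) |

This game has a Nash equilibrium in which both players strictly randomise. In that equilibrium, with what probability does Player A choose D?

2/5

Let r be the probability that Player A plays U. In a completely mixed equilibrium, Player B must be indifferent between L and R.
Player B's expected payoff from L is 7r + 12(1−r); from R it is 11r + 6(1−r).
Setting these equal: −5r + 12 = 5r + 6, so r = 3/5.
Therefore Player A plays D with probability 1 − 3/5 = 2/5.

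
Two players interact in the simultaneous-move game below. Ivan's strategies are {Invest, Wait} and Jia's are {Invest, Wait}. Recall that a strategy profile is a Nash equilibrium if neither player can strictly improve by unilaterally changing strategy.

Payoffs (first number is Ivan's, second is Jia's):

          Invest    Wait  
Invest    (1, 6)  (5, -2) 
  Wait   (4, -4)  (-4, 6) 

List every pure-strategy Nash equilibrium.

(Invest, Invest): Ivan prefers Wait (4 > 1) — not an equilibrium.
(Invest, Wait): Jia prefers Invest (6 > -2) — not an equilibrium.
(Wait, Invest): Jia prefers Wait (6 > -4) — not an equilibrium.
(Wait, Wait): Ivan prefers Invest (5 > -4) — not an equilibrium.

none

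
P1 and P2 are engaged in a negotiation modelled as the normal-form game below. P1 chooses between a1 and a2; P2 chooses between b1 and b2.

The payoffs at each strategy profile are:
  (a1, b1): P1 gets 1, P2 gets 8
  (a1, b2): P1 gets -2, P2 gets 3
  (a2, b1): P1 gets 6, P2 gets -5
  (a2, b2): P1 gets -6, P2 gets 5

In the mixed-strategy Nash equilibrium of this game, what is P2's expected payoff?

First find p, the probability P1 plays a1, from P2's indifference between b1 and b2: 8p − 5(1−p) = 3p + 5(1−p), giving p = 2/3.
Since P2 is indifferent in equilibrium, P2's expected payoff equals the payoff from either column against (2/3, 1/3). Using b1: 8(2/3) − 5(1/3) = 11/3.

11/3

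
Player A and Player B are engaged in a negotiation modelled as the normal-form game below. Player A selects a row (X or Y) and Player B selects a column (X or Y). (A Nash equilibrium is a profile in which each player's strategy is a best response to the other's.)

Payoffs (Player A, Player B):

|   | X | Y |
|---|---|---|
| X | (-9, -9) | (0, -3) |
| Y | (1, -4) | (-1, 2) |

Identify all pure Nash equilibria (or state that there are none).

(X, X): Player A prefers Y (1 > -9); Player B prefers Y (-3 > -9) — not an equilibrium.
(X, Y): Player A gets 0 ≥ -1 from Y, and Player B gets -3 ≥ -9 from X — Nash equilibrium.
(Y, X): Player B prefers Y (2 > -4) — not an equilibrium.
(Y, Y): Player A prefers X (0 > -1) — not an equilibrium.

(X, Y)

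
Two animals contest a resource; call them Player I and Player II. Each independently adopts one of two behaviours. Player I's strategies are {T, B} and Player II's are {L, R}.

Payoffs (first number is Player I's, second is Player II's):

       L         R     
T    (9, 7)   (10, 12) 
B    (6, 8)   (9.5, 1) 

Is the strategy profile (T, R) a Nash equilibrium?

At (T, R), Player I earns 10; switching to B would give 9.5, so Player I has no profitable deviation.
Player II earns 12; switching to L would give 7, so Player II has no profitable deviation.
Neither player can gain by a unilateral deviation, so this profile is a Nash equilibrium.

Yes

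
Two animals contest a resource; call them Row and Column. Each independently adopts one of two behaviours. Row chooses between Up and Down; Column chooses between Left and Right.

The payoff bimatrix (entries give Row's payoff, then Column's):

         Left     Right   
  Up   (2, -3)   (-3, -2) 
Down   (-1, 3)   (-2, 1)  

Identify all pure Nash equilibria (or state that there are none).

none

(Up, Left): Column prefers Right (-2 > -3) — not an equilibrium.
(Up, Right): Row prefers Down (-2 > -3) — not an equilibrium.
(Down, Left): Row prefers Up (2 > -1) — not an equilibrium.
(Down, Right): Column prefers Left (3 > 1) — not an equilibrium.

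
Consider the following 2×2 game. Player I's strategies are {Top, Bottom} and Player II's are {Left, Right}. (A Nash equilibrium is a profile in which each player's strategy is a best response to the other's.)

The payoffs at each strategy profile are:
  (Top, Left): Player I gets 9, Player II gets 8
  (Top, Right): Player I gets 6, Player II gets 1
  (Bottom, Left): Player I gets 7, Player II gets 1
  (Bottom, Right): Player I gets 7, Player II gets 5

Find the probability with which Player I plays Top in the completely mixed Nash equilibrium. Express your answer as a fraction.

4/11

Let p be the probability that Player I plays Top. In a completely mixed equilibrium, Player II must be indifferent between Left and Right.
Player II's expected payoff from Left is 8p + (1−p); from Right it is p + 5(1−p).
Setting these equal: 7p + 1 = −4p + 5, so p = 4/11.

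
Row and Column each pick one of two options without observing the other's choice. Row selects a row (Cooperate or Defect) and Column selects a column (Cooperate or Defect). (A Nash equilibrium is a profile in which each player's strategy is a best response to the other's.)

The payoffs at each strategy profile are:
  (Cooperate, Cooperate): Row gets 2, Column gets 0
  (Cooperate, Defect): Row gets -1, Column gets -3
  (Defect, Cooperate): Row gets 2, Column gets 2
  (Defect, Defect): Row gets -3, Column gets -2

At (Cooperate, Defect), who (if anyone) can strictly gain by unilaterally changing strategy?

Column

Row at (Cooperate, Defect) earns -1; deviating to Defect yields -3 — not better.
Column earns -3; deviating to Cooperate yields 0 — a strict improvement.
Only Column has a strictly profitable deviation.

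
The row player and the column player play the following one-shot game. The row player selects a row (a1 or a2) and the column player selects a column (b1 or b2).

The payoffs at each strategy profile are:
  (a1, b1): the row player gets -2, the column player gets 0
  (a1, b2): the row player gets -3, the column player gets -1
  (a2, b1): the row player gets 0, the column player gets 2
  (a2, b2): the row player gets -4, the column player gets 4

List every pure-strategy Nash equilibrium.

none

(a1, b1): the row player prefers a2 (0 > -2) — not an equilibrium.
(a1, b2): the column player prefers b1 (0 > -1) — not an equilibrium.
(a2, b1): the column player prefers b2 (4 > 2) — not an equilibrium.
(a2, b2): the row player prefers a1 (-3 > -4) — not an equilibrium.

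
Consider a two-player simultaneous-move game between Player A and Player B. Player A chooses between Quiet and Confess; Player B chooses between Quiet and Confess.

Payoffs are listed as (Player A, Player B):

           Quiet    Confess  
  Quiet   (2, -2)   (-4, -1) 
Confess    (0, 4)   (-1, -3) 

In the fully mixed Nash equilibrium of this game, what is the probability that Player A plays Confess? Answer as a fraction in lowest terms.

Let p be the probability that Player A plays Quiet. In a completely mixed equilibrium, Player B must be indifferent between Quiet and Confess.
Player B's expected payoff from Quiet is −2p + 4(1−p); from Confess it is −p − 3(1−p).
Setting these equal: −6p + 4 = 2p − 3, so p = 7/8.
Therefore Player A plays Confess with probability 1 − 7/8 = 1/8.

1/8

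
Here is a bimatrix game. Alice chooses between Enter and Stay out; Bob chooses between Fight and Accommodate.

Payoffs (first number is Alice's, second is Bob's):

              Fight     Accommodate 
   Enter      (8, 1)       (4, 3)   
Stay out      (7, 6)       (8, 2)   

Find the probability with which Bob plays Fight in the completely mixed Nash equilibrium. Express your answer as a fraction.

Let y be the probability that Bob plays Fight. In a completely mixed equilibrium, Alice must be indifferent between Enter and Stay out.
Alice's expected payoff from Enter is 8y + 4(1−y); from Stay out it is 7y + 8(1−y).
Setting these equal: 4y + 4 = −y + 8, so y = 4/5.

4/5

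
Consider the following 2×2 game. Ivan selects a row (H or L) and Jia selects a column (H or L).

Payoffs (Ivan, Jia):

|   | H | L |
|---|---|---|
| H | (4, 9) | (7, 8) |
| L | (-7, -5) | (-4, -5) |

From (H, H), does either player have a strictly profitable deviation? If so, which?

Neither

Ivan at (H, H) earns 4; deviating to L yields -7 — not better.
Jia earns 9; deviating to L yields 8 — not better.
Neither player can strictly improve; the profile is a Nash equilibrium.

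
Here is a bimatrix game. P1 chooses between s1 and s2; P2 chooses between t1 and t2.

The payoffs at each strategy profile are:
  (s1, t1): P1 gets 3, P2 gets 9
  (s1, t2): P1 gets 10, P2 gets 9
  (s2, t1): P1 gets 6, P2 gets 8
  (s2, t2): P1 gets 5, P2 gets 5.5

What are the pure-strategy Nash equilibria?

(s1, t2) and (s2, t1)

(s1, t1): P1 prefers s2 (6 > 3) — not an equilibrium.
(s1, t2): P1 gets 10 ≥ 5 from s2, and P2 gets 9 ≥ 9 from t1 — Nash equilibrium.
(s2, t1): P1 gets 6 ≥ 3 from s1, and P2 gets 8 ≥ 5.5 from t2 — Nash equilibrium.
(s2, t2): P1 prefers s1 (10 > 5); P2 prefers t1 (8 > 5.5) — not an equilibrium.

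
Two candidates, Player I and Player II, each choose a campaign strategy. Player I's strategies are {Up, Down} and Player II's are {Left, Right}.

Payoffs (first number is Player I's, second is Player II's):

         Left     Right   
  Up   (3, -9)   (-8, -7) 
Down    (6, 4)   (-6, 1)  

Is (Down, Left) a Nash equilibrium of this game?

Yes

At (Down, Left), Player I earns 6; switching to Up would give 3, so Player I has no profitable deviation.
Player II earns 4; switching to Right would give 1, so Player II has no profitable deviation.
Neither player can gain by a unilateral deviation, so this profile is a Nash equilibrium.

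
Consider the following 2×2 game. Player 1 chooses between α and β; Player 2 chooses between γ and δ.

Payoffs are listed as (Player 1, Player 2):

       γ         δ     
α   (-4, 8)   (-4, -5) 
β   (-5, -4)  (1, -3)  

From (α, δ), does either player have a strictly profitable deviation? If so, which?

Player 1 at (α, δ) earns -4; deviating to β yields 1 — a strict improvement.
Player 2 earns -5; deviating to γ yields 8 — a strict improvement.
Both Player 1 and Player 2 have strictly profitable deviations.

Both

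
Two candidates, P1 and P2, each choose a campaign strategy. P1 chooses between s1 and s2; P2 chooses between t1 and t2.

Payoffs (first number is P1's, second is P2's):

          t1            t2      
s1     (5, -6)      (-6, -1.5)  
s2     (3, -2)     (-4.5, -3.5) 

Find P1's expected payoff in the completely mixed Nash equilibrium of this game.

First find y, the probability P2 plays t1, from P1's indifference between s1 and s2: 5y − 6(1−y) = 3y − 4.5(1−y), giving y = 3/7.
Since P1 is indifferent in equilibrium, P1's expected payoff equals the payoff from either row against (3/7, 4/7). Using s1: 5(3/7) − 6(4/7) = -9/7.

-9/7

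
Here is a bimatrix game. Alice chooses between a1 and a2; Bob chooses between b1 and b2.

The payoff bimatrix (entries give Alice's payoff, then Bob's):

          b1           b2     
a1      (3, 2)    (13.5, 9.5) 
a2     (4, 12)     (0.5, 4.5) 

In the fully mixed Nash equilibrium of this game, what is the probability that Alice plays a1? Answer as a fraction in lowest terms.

1/2

Let p be the probability that Alice plays a1. In a completely mixed equilibrium, Bob must be indifferent between b1 and b2.
Bob's expected payoff from b1 is 2p + 12(1−p); from b2 it is 9.5p + 4.5(1−p).
Setting these equal: −10p + 12 = 5p + 4.5, so p = 1/2.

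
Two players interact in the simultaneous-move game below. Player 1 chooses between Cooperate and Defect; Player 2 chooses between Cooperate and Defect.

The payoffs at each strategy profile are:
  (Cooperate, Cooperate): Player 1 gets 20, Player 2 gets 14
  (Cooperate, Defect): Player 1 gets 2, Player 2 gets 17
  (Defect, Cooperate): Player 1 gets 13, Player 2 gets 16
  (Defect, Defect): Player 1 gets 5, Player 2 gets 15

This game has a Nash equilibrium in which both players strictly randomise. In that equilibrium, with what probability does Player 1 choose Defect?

Let p be the probability that Player 1 plays Cooperate. In a completely mixed equilibrium, Player 2 must be indifferent between Cooperate and Defect.
Player 2's expected payoff from Cooperate is 14p + 16(1−p); from Defect it is 17p + 15(1−p).
Setting these equal: −2p + 16 = 2p + 15, so p = 1/4.
Therefore Player 1 plays Defect with probability 1 − 1/4 = 3/4.

3/4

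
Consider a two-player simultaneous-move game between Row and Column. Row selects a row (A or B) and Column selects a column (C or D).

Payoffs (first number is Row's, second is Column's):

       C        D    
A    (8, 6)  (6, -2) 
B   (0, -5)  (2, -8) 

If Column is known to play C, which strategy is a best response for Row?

Against C, Row earns 8 from A and 0 from B.
So A is the best response.

A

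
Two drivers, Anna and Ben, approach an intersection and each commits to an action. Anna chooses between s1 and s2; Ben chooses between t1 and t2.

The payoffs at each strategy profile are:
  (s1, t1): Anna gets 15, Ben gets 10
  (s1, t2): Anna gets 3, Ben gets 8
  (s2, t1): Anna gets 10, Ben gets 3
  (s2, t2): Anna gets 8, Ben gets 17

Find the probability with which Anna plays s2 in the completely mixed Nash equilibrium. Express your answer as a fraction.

Let r be the probability that Anna plays s1. In a completely mixed equilibrium, Ben must be indifferent between t1 and t2.
Ben's expected payoff from t1 is 10r + 3(1−r); from t2 it is 8r + 17(1−r).
Setting these equal: 7r + 3 = −9r + 17, so r = 7/8.
Therefore Anna plays s2 with probability 1 − 7/8 = 1/8.

1/8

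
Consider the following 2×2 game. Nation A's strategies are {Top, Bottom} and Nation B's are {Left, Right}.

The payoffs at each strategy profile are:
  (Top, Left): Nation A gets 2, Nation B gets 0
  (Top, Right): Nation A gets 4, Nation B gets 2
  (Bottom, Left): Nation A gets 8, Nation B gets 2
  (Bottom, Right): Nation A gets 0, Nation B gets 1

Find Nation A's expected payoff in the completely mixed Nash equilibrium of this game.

First find q, the probability Nation B plays Left, from Nation A's indifference between Top and Bottom: 2q + 4(1−q) = 8q, giving q = 2/5.
Since Nation A is indifferent in equilibrium, Nation A's expected payoff equals the payoff from either row against (2/5, 3/5). Using Top: 2(2/5) + 4(3/5) = 16/5.

16/5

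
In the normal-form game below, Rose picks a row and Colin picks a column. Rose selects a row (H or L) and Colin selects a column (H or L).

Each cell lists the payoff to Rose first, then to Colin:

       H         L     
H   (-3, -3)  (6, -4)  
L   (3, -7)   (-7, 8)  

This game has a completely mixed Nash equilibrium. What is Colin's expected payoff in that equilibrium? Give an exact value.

-13/4

First find x, the probability Rose plays H, from Colin's indifference between H and L: −3x − 7(1−x) = −4x + 8(1−x), giving x = 15/16.
Since Colin is indifferent in equilibrium, Colin's expected payoff equals the payoff from either column against (15/16, 1/16). Using H: −3(15/16) − 7(1/16) = -13/4.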